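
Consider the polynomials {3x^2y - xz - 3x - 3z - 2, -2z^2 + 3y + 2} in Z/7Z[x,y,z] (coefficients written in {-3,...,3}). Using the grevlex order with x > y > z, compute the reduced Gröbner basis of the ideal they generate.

The reduced Gröbner basis is the canonical form of the ideal for this ordering.

f_1 = 3x^2y - xz - 3x - 3z - 2, LT = x^2y.
f_2 = -2z^2 + 3y + 2, LT = z^2.

S(f_1,f_2): leading monomials are coprime, so the S-polynomial reduces to 0 (Buchberger's first criterion).
Every S-polynomial of the final basis reduces to 0, so we have a Gröbner basis.

G = {x^2y + 2xz - x - z - 3, z^2 + 2y - 1}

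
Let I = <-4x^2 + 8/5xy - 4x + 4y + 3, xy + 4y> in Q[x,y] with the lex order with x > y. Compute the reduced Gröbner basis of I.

f_1 = -4x^2 + 8/5xy - 4x + 4y + 3, LT = x^2.
f_2 = xy + 4y, LT = xy.

S(f_1,f_2): lcm = x^2y. S = -2/5xy^2 - 3xy - y^2 - 3/4y.
  leading term xy^2: subtract (-2/5y)·f_2 from -2/5xy^2 - 3xy - y^2 - 3/4y → -3xy + 3/5y^2 - 3/4y
  leading term xy: subtract (-3)·f_2 from -3xy + 3/5y^2 - 3/4y → 3/5y^2 + 45/4y
  leading term y^2: no divisor's leading term divides it; move 3/5y^2 to the remainder.
  leading term y: no divisor's leading term divides it; move 45/4y to the remainder.
  remainder 3/5y^2 + 45/4y ≠ 0; add g_3 = 3/5y^2 + 45/4y to the basis.

The other S-polynomials (S(f_1,g_3), S(f_2,g_3)) all reduce to 0 modulo the current basis, so we have a Gröbner basis.

G = {x^2 + x + 3/5y - 3/4, xy + 4y, y^2 + 75/4y}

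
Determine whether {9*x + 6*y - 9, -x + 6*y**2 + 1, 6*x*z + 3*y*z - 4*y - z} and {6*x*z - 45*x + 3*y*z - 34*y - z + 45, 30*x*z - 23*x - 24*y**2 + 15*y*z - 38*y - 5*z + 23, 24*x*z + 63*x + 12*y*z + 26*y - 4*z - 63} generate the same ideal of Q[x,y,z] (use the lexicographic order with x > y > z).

Yes, the ideals are equal.

Since reduced Gröbner bases are canonical representatives of ideals under a given ordering, it suffices to compute and compare them.
Buchberger on the first generating set:
f_1 = 9*x + 6*y - 9, LT = x.
f_2 = -x + 6*y**2 + 1, LT = x.
f_3 = 6*x*z + 3*y*z - 4*y - z, LT = x*z.

S(f_1,f_2): lcm = x. S = 6*y**2 + 2/3*y.
  reduce S modulo (f_1, f_2, f_3):
  remainder 6*y**2 + 2/3*y ≠ 0; add g_4 = 6*y**2 + 2/3*y to the basis.

S(f_1,f_3): lcm = x*z. S = 1/6*y*z + 2/3*y - 5/6*z.
  reduce S modulo (f_1, f_2, f_3, g_4):
  remainder 1/6*y*z + 2/3*y - 5/6*z ≠ 0; add g_5 = 1/6*y*z + 2/3*y - 5/6*z to the basis.

S(f_3,g_5): lcm = x*y*z. S = -4*x*y + 5*x*z + 1/2*y**2*z - 2/3*y**2 - 1/6*y*z.
  reduce S modulo (f_1, f_2, f_3, g_4, g_5):
  remainder 10*y - 115/9*z ≠ 0; add g_6 = 10*y - 115/9*z to the basis.

S(g_5,g_6): lcm = y*z. S = 4*y + 23/18*z**2 - 5*z.
  reduce S modulo (f_1, f_2, f_3, g_4, g_5, g_6):
  remainder 23/18*z**2 + 1/9*z ≠ 0; add g_7 = 23/18*z**2 + 1/9*z to the basis.

The other S-polynomials (S(f_2,f_3), S(f_1,g_4), S(f_2,g_4), S(f_3,g_4), S(f_1,g_5), S(f_2,g_5), S(g_4,g_5), S(f_1,g_6), S(f_2,g_6), S(f_3,g_6), S(g_4,g_6), S(f_1,g_7), S(f_2,g_7), S(f_3,g_7), S(g_4,g_7), S(g_5,g_7), S(g_6,g_7)) all reduce to 0 modulo the current basis, so we have a Gröbner basis.
Inter-reduce: drop elements whose leading term is divisible by another's, tail-reduce, and make monic.
Reduced Gröbner basis: {x + 23/27*z - 1, y - 23/18*z, z**2 + 2/23*z}.

Buchberger on the second generating set:
h_1 = 6*x*z - 45*x + 3*y*z - 34*y - z + 45, LT = x*z.
h_2 = 30*x*z - 23*x - 24*y**2 + 15*y*z - 38*y - 5*z + 23, LT = x*z.
h_3 = 24*x*z + 63*x + 12*y*z + 26*y - 4*z - 63, LT = x*z.

S(h_1,h_2): lcm = x*z. S = -101/15*x + 4/5*y**2 - 22/5*y + 101/15.
  reduce S modulo (h_1, h_2, h_3):
  remainder -101/15*x + 4/5*y**2 - 22/5*y + 101/15 ≠ 0; add k_4 = -101/15*x + 4/5*y**2 - 22/5*y + 101/15 to the basis.

S(h_1,h_3): lcm = x*z. S = -81/8*x - 27/4*y + 81/8.
  reduce S modulo (h_1, h_2, h_3, k_4):
  remainder -243/202*y**2 - 27/202*y ≠ 0; add k_5 = -243/202*y**2 - 27/202*y to the basis.

S(h_1,k_4): lcm = x*z. S = -15/2*x + 12/101*y**2*z - 31/202*y*z - 17/3*y + 5/6*z + 15/2.
  reduce S modulo (h_1, h_2, h_3, k_4, k_5):
  remainder -1/6*y*z - 2/3*y + 5/6*z ≠ 0; add k_6 = -1/6*y*z - 2/3*y + 5/6*z to the basis.

S(h_1,k_6): lcm = x*y*z. S = -23/2*x*y + 5*x*z + 1/2*y**2*z - 17/3*y**2 - 1/6*y*z + 15/2*y.
  reduce S modulo (h_1, h_2, h_3, k_4, k_5, k_6):
  remainder 10*y - 115/9*z ≠ 0; add k_7 = 10*y - 115/9*z to the basis.

S(k_6,k_7): lcm = y*z. S = 4*y + 23/18*z**2 - 5*z.
  reduce S modulo (h_1, h_2, h_3, k_4, k_5, k_6, k_7):
  remainder 23/18*z**2 + 1/9*z ≠ 0; add k_8 = 23/18*z**2 + 1/9*z to the basis.

The other S-polynomials (S(h_2,h_3), S(h_2,k_4), S(h_3,k_4), S(h_1,k_5), S(h_2,k_5), S(h_3,k_5), S(k_4,k_5), S(h_2,k_6), S(h_3,k_6), S(k_4,k_6), S(k_5,k_6), S(h_1,k_7), S(h_2,k_7), S(h_3,k_7), S(k_4,k_7), S(k_5,k_7), S(h_1,k_8), S(h_2,k_8), S(h_3,k_8), S(k_4,k_8), S(k_5,k_8), S(k_6,k_8), S(k_7,k_8)) all reduce to 0 modulo the current basis, so we have a Gröbner basis.
Inter-reduce: drop elements whose leading term is divisible by another's, tail-reduce, and make monic.
Reduced Gröbner basis: {x + 23/27*z - 1, y - 23/18*z, z**2 + 2/23*z}.

These coincide, so the ideals are equal.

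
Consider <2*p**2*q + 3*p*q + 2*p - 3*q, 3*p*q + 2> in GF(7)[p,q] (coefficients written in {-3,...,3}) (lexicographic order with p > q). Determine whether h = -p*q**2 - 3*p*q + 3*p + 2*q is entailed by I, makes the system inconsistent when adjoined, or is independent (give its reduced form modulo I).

First compute the reduced Gröbner basis of I by Buchberger's algorithm.
f_1 = 2*p**2*q + 3*p*q + 2*p - 3*q, LT = p**2*q.
f_2 = 3*p*q + 2, LT = p*q.

S(f_1,f_2): lcm = p**2*q. S = -2*p*q - 2*p + 2*q.
  leading term p*q: subtract (-3)·f_2 from -2*p*q - 2*p + 2*q → -2*p + 2*q - 1
  leading term p: no divisor's leading term divides it; move -2*p to the remainder.
  leading term q: no divisor's leading term divides it; move 2*q to the remainder.
  leading term 1: no divisor's leading term divides it; move -1 to the remainder.
  remainder -2*p + 2*q - 1 ≠ 0; add k_3 = -2*p + 2*q - 1 to the basis.

S(f_2,k_3): lcm = p*q. S = q**2 + 3*q + 3.
  leading term q**2: no divisor's leading term divides it; move q**2 to the remainder.
  leading term q: no divisor's leading term divides it; move 3*q to the remainder.
  leading term 1: no divisor's leading term divides it; move 3 to the remainder.
  remainder q**2 + 3*q + 3 ≠ 0; add k_4 = q**2 + 3*q + 3 to the basis.

The other S-polynomials (S(f_1,k_3), S(f_1,k_4), S(f_2,k_4), S(k_3,k_4)) all reduce to 0 modulo the current basis, so we have a Gröbner basis.
Inter-reduce: drop elements whose leading term is divisible by another's, tail-reduce, and make monic.
Reduced Gröbner basis: {p - q - 3, q**2 + 3*q + 3}.
Label its elements g_1 = p - q - 3, g_2 = q**2 + 3*q + 3.

Reduce h = -p*q**2 - 3*p*q + 3*p + 2*q modulo G:
  leading term p*q**2: subtract (-q**2)·g_1 from -p*q**2 - 3*p*q + 3*p + 2*q → -3*p*q + 3*p - q**3 - 3*q**2 + 2*q
  leading term p*q: subtract (-3*q)·g_1 from -3*p*q + 3*p - q**3 - 3*q**2 + 2*q → 3*p - q**3 + q**2
  leading term p: subtract (3)·g_1 from 3*p - q**3 + q**2 → -q**3 + q**2 + 3*q + 2
  leading term q**3: subtract (-q)·g_2 from -q**3 + q**2 + 3*q + 2 → -3*q**2 - q + 2
  leading term q**2: subtract (-3)·g_2 from -3*q**2 - q + 2 → q - 3
  leading term q: no divisor's leading term divides it; move q to the remainder.
  leading term 1: no divisor's leading term divides it; move -3 to the remainder.
  normal form = q - 3.
The normal form is nonzero, so h ∉ I. Since h minus its normal form lies in I, I + (h) = I + (r) where r = q - 3; decide whether this ideal is the whole ring.
Run Buchberger on G together with r (pairs among the g_i already reduce to 0 since G is a Gröbner basis):
g_1 = p - q - 3, LT = p.
g_2 = q**2 + 3*q + 3, LT = q**2.
r = q - 3, LT = q.

The S-polynomials (S(g_1,g_2), S(g_1,r), S(g_2,r)) all reduce to 0 modulo the current basis, so we have a Gröbner basis.
Inter-reduce: drop elements whose leading term is divisible by another's, tail-reduce, and make monic.
Reduced Gröbner basis: {p + 1, q - 3}.
The reduced Gröbner basis of I + (h) is {p + 1, q - 3} ≠ {1}, a proper ideal, so the enlarged system stays consistent: h is independent of I, with normal form q - 3.

-p*q**2 - 3*p*q + 3*p + 2*q is independent of I; its normal form modulo I is q - 3.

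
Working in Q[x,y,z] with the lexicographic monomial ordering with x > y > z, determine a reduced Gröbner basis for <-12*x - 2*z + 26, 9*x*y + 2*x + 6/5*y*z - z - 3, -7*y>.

G = {x - 2, y, z - 1}

The reduced Gröbner basis is the canonical form of the ideal for this ordering.

f_1 = -12*x - 2*z + 26, LT = x.
f_2 = 9*x*y + 2*x + 6/5*y*z - z - 3, LT = x*y.
f_3 = -7*y, LT = y.

S(f_1,f_2): lcm = x*y. S = -2/9*x + 1/30*y*z - 13/6*y + 1/9*z + 1/3.
  leading term x: subtract (1/54)·f_1 from -2/9*x + 1/30*y*z - 13/6*y + 1/9*z + 1/3 → 1/30*y*z - 13/6*y + 4/27*z - 4/27
  leading term y*z: subtract (-1/210*z)·f_3 from 1/30*y*z - 13/6*y + 4/27*z - 4/27 → -13/6*y + 4/27*z - 4/27
  leading term y: subtract (13/42)·f_3 from -13/6*y + 4/27*z - 4/27 → 4/27*z - 4/27
  leading term z: no divisor's leading term divides it; move 4/27*z to the remainder.
  leading term 1: no divisor's leading term divides it; move -4/27 to the remainder.
  remainder 4/27*z - 4/27 ≠ 0; add g_4 = 4/27*z - 4/27 to the basis.

The other S-polynomials (S(f_1,f_3), S(f_2,f_3), S(f_1,g_4), S(f_2,g_4), S(f_3,g_4)) all reduce to 0 modulo the current basis, so we have a Gröbner basis.
Inter-reduce: drop elements whose leading term is divisible by another's, tail-reduce, and make monic.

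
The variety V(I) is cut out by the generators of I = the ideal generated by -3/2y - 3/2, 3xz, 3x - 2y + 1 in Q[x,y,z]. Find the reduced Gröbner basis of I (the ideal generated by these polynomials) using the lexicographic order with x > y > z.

G = {x + 1, y + 1, z}

This is the nonlinear analogue of row-reducing a linear system.

f_1 = -3/2y - 3/2, LT = y.
f_2 = 3xz, LT = xz.
f_3 = 3x - 2y + 1, LT = x.

S(f_2,f_3): lcm = xz. S = 2/3yz - 1/3z.
  leading term yz: subtract (-4/9z)·f_1 from 2/3yz - 1/3z → -z
  leading term z: no divisor's leading term divides it; move -z to the remainder.
  remainder -z ≠ 0; add g_4 = -z to the basis.

The other S-polynomials (S(f_1,f_2), S(f_1,f_3), S(f_1,g_4), S(f_2,g_4), S(f_3,g_4)) all reduce to 0 modulo the current basis, so we have a Gröbner basis.
Inter-reduce: drop elements whose leading term is divisible by another's, tail-reduce, and make monic.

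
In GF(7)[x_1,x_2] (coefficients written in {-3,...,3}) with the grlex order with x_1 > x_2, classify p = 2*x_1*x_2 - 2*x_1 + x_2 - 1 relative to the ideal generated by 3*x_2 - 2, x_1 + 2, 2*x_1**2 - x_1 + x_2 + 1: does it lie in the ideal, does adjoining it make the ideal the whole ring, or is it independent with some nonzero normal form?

First compute the reduced Gröbner basis of I by Buchberger's algorithm.
f_1 = 3*x_2 - 2, LT = x_2.
f_2 = x_1 + 2, LT = x_1.
f_3 = 2*x_1**2 - x_1 + x_2 + 1, LT = x_1**2.

S(f_1,f_2): leading monomials are coprime, so the S-polynomial reduces to 0 (Buchberger's first criterion).
S(f_1,f_3): leading monomials are coprime, so the S-polynomial reduces to 0 (Buchberger's first criterion).
S(f_2,f_3): lcm = x_1**2. S = -x_1 + 3*x_2 + 3.
  leading term x_1: subtract (-1)·f_2 from -x_1 + 3*x_2 + 3 → 3*x_2 - 2
  leading term x_2: subtract (1)·f_1 from 3*x_2 - 2 → 0
  remainder 0.

Every S-polynomial of the final basis reduces to 0, so we have a Gröbner basis.
Inter-reduce: drop elements whose leading term is divisible by another's, tail-reduce, and make monic.
Reduced Gröbner basis: {x_1 + 2, x_2 - 3}.
Label its elements g_1 = x_1 + 2, g_2 = x_2 - 3.

Reduce p = 2*x_1*x_2 - 2*x_1 + x_2 - 1 modulo G:
  leading term x_1*x_2: subtract (2*x_2)·g_1 from 2*x_1*x_2 - 2*x_1 + x_2 - 1 → -2*x_1 - 3*x_2 - 1
  leading term x_1: subtract (-2)·g_1 from -2*x_1 - 3*x_2 - 1 → -3*x_2 + 3
  leading term x_2: subtract (-3)·g_2 from -3*x_2 + 3 → 1
  leading term 1: no divisor's leading term divides it; move 1 to the remainder.
  normal form = 1.
The normal form is nonzero, so p ∉ I. Since p minus its normal form lies in I, I + (p) = I + (r) where r = 1; decide whether this ideal is the whole ring.
Here r = 1 is a nonzero constant, hence a unit: 1 ∈ I + (p), the Gröbner basis of I + (p) is {1}, and the enlarged system has no common solution — adjoining p is inconsistent.

Ideal membership is decidable via reduction modulo a Gröbner basis.

Adjoining 2*x_1*x_2 - 2*x_1 + x_2 - 1 makes the ideal the whole ring: the system is inconsistent.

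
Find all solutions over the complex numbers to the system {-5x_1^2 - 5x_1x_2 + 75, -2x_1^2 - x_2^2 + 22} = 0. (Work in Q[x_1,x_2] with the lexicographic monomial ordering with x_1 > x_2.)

Compute a lex Gröbner basis by Buchberger's algorithm.
f_1 = -5x_1^2 - 5x_1x_2 + 75, LT = x_1^2.
f_2 = -2x_1^2 - x_2^2 + 22, LT = x_1^2.

S(f_1,f_2): lcm = x_1^2. S = x_1x_2 - 1/2x_2^2 - 4.
  reduce S modulo (f_1, f_2):
  remainder x_1x_2 - 1/2x_2^2 - 4 ≠ 0; add h_3 = x_1x_2 - 1/2x_2^2 - 4 to the basis.

S(f_1,h_3): lcm = x_1^2x_2. S = 3/2x_1x_2^2 + 4x_1 - 15x_2.
  reduce S modulo (f_1, f_2, h_3):
  remainder 4x_1 + 3/4x_2^3 - 9x_2 ≠ 0; add h_4 = 4x_1 + 3/4x_2^3 - 9x_2 to the basis.

S(f_1,h_4): lcm = x_1^2. S = -3/16x_1x_2^3 + 13/4x_1x_2 - 15.
  reduce S modulo (f_1, f_2, h_3, h_4):
  remainder -3/32x_2^4 + 7/8x_2^2 - 2 ≠ 0; add h_5 = -3/32x_2^4 + 7/8x_2^2 - 2 to the basis.

The other S-polynomials (S(f_2,h_3), S(f_2,h_4), S(h_3,h_4), S(f_1,h_5), S(f_2,h_5), S(h_3,h_5), S(h_4,h_5)) all reduce to 0 modulo the current basis, so we have a Gröbner basis.
Inter-reduce: drop elements whose leading term is divisible by another's, tail-reduce, and make monic.
Reduced Gröbner basis: {x_1 + 3/16x_2^3 - 9/4x_2, x_2^4 - 28/3x_2^2 + 64/3}.

Elimination: the polynomial x_2^4 - 28/3x_2^2 + 64/3 lies in the elimination ideal for x_2, so x_2 ∈ {-2, 2, -4*sqrt(3)/3, 4*sqrt(3)/3}. For each such x_2, the remaining basis elements (now univariate) give the rest of the solution.
  x_2 = -2: the earlier basis element becomes x_1 + 3 = 0, giving x_1 = -3 — point (-3, -2).
  x_2 = 2: the earlier basis element becomes x_1 - 3 = 0, giving x_1 = 3 — point (3, 2).
  x_2 = -4*sqrt(3)/3: the earlier basis element becomes x_1 + 5*sqrt(3)/3 = 0, giving x_1 = -5*sqrt(3)/3 — point (-5*sqrt(3)/3, -4*sqrt(3)/3).
  x_2 = 4*sqrt(3)/3: the earlier basis element becomes x_1 - 5*sqrt(3)/3 = 0, giving x_1 = 5*sqrt(3)/3 — point (5*sqrt(3)/3, 4*sqrt(3)/3).

{(-3, -2), (3, 2), (-5*sqrt(3)/3, -4*sqrt(3)/3), (5*sqrt(3)/3, 4*sqrt(3)/3)}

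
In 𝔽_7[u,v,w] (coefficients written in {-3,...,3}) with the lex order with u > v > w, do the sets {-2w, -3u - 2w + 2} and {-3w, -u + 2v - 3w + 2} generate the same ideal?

Two ideals are equal iff their reduced Gröbner bases coincide (the reduced basis is unique for a fixed ordering).
Buchberger on the first generating set:
f_1 = -2w, LT = w.
f_2 = -3u - 2w + 2, LT = u.

The S-polynomials (S(f_1,f_2)) all reduce to 0 modulo the current basis, so we have a Gröbner basis.
Inter-reduce: drop elements whose leading term is divisible by another's, tail-reduce, and make monic.
Reduced Gröbner basis: {u - 3, w}.

Buchberger on the second generating set:
h_1 = -3w, LT = w.
h_2 = -u + 2v - 3w + 2, LT = u.

The S-polynomials (S(h_1,h_2)) all reduce to 0 modulo the current basis, so we have a Gröbner basis.
Inter-reduce: drop elements whose leading term is divisible by another's, tail-reduce, and make monic.
Reduced Gröbner basis: {u - 2v - 2, w}.

The bases are distinct; the ideals are different.

No, the ideals differ.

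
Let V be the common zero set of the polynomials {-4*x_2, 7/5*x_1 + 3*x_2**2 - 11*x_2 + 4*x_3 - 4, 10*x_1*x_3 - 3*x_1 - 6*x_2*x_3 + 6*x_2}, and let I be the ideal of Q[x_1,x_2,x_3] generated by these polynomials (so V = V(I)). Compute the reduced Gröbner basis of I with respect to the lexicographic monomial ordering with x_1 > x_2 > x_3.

f_1 = -4*x_2, LT = x_2.
f_2 = 7/5*x_1 + 3*x_2**2 - 11*x_2 + 4*x_3 - 4, LT = x_1.
f_3 = 10*x_1*x_3 - 3*x_1 - 6*x_2*x_3 + 6*x_2, LT = x_1*x_3.

S(f_2,f_3): lcm = x_1*x_3. S = 3/10*x_1 + 15/7*x_2**2*x_3 - 254/35*x_2*x_3 - 3/5*x_2 + 20/7*x_3**2 - 20/7*x_3.
  leading term x_1: subtract (3/14)·f_2 from 3/10*x_1 + 15/7*x_2**2*x_3 - 254/35*x_2*x_3 - 3/5*x_2 + 20/7*x_3**2 - 20/7*x_3 → 15/7*x_2**2*x_3 - 9/14*x_2**2 - 254/35*x_2*x_3 + 123/70*x_2 + 20/7*x_3**2 - 26/7*x_3 + 6/7
  leading term x_2**2*x_3: subtract (-15/28*x_2*x_3)·f_1 from 15/7*x_2**2*x_3 - 9/14*x_2**2 - 254/35*x_2*x_3 + 123/70*x_2 + 20/7*x_3**2 - 26/7*x_3 + 6/7 → -9/14*x_2**2 - 254/35*x_2*x_3 + 123/70*x_2 + 20/7*x_3**2 - 26/7*x_3 + 6/7
  leading term x_2**2: subtract (9/56*x_2)·f_1 from -9/14*x_2**2 - 254/35*x_2*x_3 + 123/70*x_2 + 20/7*x_3**2 - 26/7*x_3 + 6/7 → -254/35*x_2*x_3 + 123/70*x_2 + 20/7*x_3**2 - 26/7*x_3 + 6/7
  leading term x_2*x_3: subtract (127/70*x_3)·f_1 from -254/35*x_2*x_3 + 123/70*x_2 + 20/7*x_3**2 - 26/7*x_3 + 6/7 → 123/70*x_2 + 20/7*x_3**2 - 26/7*x_3 + 6/7
  leading term x_2: subtract (-123/280)·f_1 from 123/70*x_2 + 20/7*x_3**2 - 26/7*x_3 + 6/7 → 20/7*x_3**2 - 26/7*x_3 + 6/7
  leading term x_3**2: no divisor's leading term divides it; move 20/7*x_3**2 to the remainder.
  leading term x_3: no divisor's leading term divides it; move -26/7*x_3 to the remainder.
  leading term 1: no divisor's leading term divides it; move 6/7 to the remainder.
  remainder 20/7*x_3**2 - 26/7*x_3 + 6/7 ≠ 0; add g_4 = 20/7*x_3**2 - 26/7*x_3 + 6/7 to the basis.

The other S-polynomials (S(f_1,f_2), S(f_1,f_3), S(f_1,g_4), S(f_2,g_4), S(f_3,g_4)) all reduce to 0 modulo the current basis, so we have a Gröbner basis.
Inter-reduce: drop elements whose leading term is divisible by another's, tail-reduce, and make monic.

G = {x_1 + 20/7*x_3 - 20/7, x_2, x_3**2 - 13/10*x_3 + 3/10}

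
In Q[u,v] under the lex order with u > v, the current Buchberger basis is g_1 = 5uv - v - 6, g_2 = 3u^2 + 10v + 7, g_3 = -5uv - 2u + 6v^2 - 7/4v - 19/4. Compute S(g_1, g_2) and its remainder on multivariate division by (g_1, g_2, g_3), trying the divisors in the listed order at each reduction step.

lcm(LM(g_1), LM(g_2)) = u^2v.
S = (lcm/LT(g_1))·g_1 − (lcm/LT(g_2))·g_2 = -1/5uv - 6/5u - 10/3v^2 - 7/3v.
Reduce S modulo (g_1, g_2, g_3) in that order:
  leading term uv: subtract (-1/25)·g_1 from -1/5uv - 6/5u - 10/3v^2 - 7/3v → -6/5u - 10/3v^2 - 178/75v - 6/25
  leading term u: no divisor's leading term divides it; move -6/5u to the remainder.
  leading term v^2: no divisor's leading term divides it; move -10/3v^2 to the remainder.
  leading term v: no divisor's leading term divides it; move -178/75v to the remainder.
  leading term 1: no divisor's leading term divides it; move -6/25 to the remainder.
The remainder -6/5u - 10/3v^2 - 178/75v - 6/25 is nonzero, so it would be added as the next basis element.

S(g_1, g_2) = -1/5uv - 6/5u - 10/3v^2 - 7/3v; remainder on division = -6/5u - 10/3v^2 - 178/75v - 6/25.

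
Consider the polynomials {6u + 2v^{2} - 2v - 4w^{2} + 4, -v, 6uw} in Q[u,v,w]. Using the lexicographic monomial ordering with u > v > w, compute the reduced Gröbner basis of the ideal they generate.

f_1 = 6u + 2v^{2} - 2v - 4w^{2} + 4, LT = u.
f_2 = -v, LT = v.
f_3 = 6uw, LT = uw.

S(f_1,f_3): lcm = uw. S = \tfrac{1}{3}v^{2}w - \tfrac{1}{3}vw - \tfrac{2}{3}w^{3} + \tfrac{2}{3}w.
  leading term v^{2}w: subtract (-\tfrac{1}{3}vw)·f_2 from \tfrac{1}{3}v^{2}w - \tfrac{1}{3}vw - \tfrac{2}{3}w^{3} + \tfrac{2}{3}w → -\tfrac{1}{3}vw - \tfrac{2}{3}w^{3} + \tfrac{2}{3}w
  leading term vw: subtract (\tfrac{1}{3}w)·f_2 from -\tfrac{1}{3}vw - \tfrac{2}{3}w^{3} + \tfrac{2}{3}w → -\tfrac{2}{3}w^{3} + \tfrac{2}{3}w
  leading term w^{3}: no divisor's leading term divides it; move -\tfrac{2}{3}w^{3} to the remainder.
  leading term w: no divisor's leading term divides it; move \tfrac{2}{3}w to the remainder.
  remainder -\tfrac{2}{3}w^{3} + \tfrac{2}{3}w ≠ 0; add g_4 = -\tfrac{2}{3}w^{3} + \tfrac{2}{3}w to the basis.

The other S-polynomials (S(f_1,f_2), S(f_2,f_3), S(f_1,g_4), S(f_2,g_4), S(f_3,g_4)) all reduce to 0 modulo the current basis, so we have a Gröbner basis.
Inter-reduce: drop elements whose leading term is divisible by another's, tail-reduce, and make monic.

G = {u - \tfrac{2}{3}w^{2} + \tfrac{2}{3}, v, w^{3} - w}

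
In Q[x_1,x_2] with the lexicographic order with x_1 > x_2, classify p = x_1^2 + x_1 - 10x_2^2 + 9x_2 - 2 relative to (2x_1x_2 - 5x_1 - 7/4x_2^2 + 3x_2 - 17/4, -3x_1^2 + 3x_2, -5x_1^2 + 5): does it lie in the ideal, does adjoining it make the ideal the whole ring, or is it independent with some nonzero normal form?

Adjoining x_1^2 + x_1 - 10x_2^2 + 9x_2 - 2 makes the ideal the whole ring: the system is inconsistent.

First compute the reduced Gröbner basis of I by Buchberger's algorithm.
f_1 = 2x_1x_2 - 5x_1 - 7/4x_2^2 + 3x_2 - 17/4, LT = x_1x_2.
f_2 = -3x_1^2 + 3x_2, LT = x_1^2.
f_3 = -5x_1^2 + 5, LT = x_1^2.

S(f_1,f_2): lcm = x_1^2x_2. S = -5/2x_1^2 - 7/8x_1x_2^2 + 3/2x_1x_2 - 17/8x_1 + x_2^2.
  leading term x_1^2: subtract (5/6)·f_2 from -5/2x_1^2 - 7/8x_1x_2^2 + 3/2x_1x_2 - 17/8x_1 + x_2^2 → -7/8x_1x_2^2 + 3/2x_1x_2 - 17/8x_1 + x_2^2 - 5/2x_2
  leading term x_1x_2^2: subtract (-7/16x_2)·f_1 from -7/8x_1x_2^2 + 3/2x_1x_2 - 17/8x_1 + x_2^2 - 5/2x_2 → -11/16x_1x_2 - 17/8x_1 - 49/64x_2^3 + 37/16x_2^2 - 279/64x_2
  leading term x_1x_2: subtract (-11/32)·f_1 from -11/16x_1x_2 - 17/8x_1 - 49/64x_2^3 + 37/16x_2^2 - 279/64x_2 → -123/32x_1 - 49/64x_2^3 + 219/128x_2^2 - 213/64x_2 - 187/128
  leading term x_1: no divisor's leading term divides it; move -123/32x_1 to the remainder.
  leading term x_2^3: no divisor's leading term divides it; move -49/64x_2^3 to the remainder.
  leading term x_2^2: no divisor's leading term divides it; move 219/128x_2^2 to the remainder.
  leading term x_2: no divisor's leading term divides it; move -213/64x_2 to the remainder.
  leading term 1: no divisor's leading term divides it; move -187/128 to the remainder.
  remainder -123/32x_1 - 49/64x_2^3 + 219/128x_2^2 - 213/64x_2 - 187/128 ≠ 0; add h_4 = -123/32x_1 - 49/64x_2^3 + 219/128x_2^2 - 213/64x_2 - 187/128 to the basis.

S(f_1,f_3): lcm = x_1^2x_2. S = -5/2x_1^2 - 7/8x_1x_2^2 + 3/2x_1x_2 - 17/8x_1 + x_2.
  leading term x_1^2: subtract (5/6)·f_2 from -5/2x_1^2 - 7/8x_1x_2^2 + 3/2x_1x_2 - 17/8x_1 + x_2 → -7/8x_1x_2^2 + 3/2x_1x_2 - 17/8x_1 - 3/2x_2
  leading term x_1x_2^2: subtract (-7/16x_2)·f_1 from -7/8x_1x_2^2 + 3/2x_1x_2 - 17/8x_1 - 3/2x_2 → -11/16x_1x_2 - 17/8x_1 - 49/64x_2^3 + 21/16x_2^2 - 215/64x_2
  leading term x_1x_2: subtract (-11/32)·f_1 from -11/16x_1x_2 - 17/8x_1 - 49/64x_2^3 + 21/16x_2^2 - 215/64x_2 → -123/32x_1 - 49/64x_2^3 + 91/128x_2^2 - 149/64x_2 - 187/128
  leading term x_1: subtract (1)·h_4 from -123/32x_1 - 49/64x_2^3 + 91/128x_2^2 - 149/64x_2 - 187/128 → -x_2^2 + x_2
  leading term x_2^2: no divisor's leading term divides it; move -x_2^2 to the remainder.
  leading term x_2: no divisor's leading term divides it; move x_2 to the remainder.
  remainder -x_2^2 + x_2 ≠ 0; add h_5 = -x_2^2 + x_2 to the basis.

S(f_2,f_3): lcm = x_1^2. S = -x_2 + 1.
  leading term x_2: no divisor's leading term divides it; move -x_2 to the remainder.
  leading term 1: no divisor's leading term divides it; move 1 to the remainder.
  remainder -x_2 + 1 ≠ 0; add h_6 = -x_2 + 1 to the basis.

The other S-polynomials (S(f_1,h_4), S(f_2,h_4), S(f_3,h_4), S(f_1,h_5), S(f_2,h_5), S(f_3,h_5), S(h_4,h_5), S(f_1,h_6), S(f_2,h_6), S(f_3,h_6), S(h_4,h_6), S(h_5,h_6)) all reduce to 0 modulo the current basis, so we have a Gröbner basis.
Inter-reduce: drop elements whose leading term is divisible by another's, tail-reduce, and make monic.
Reduced Gröbner basis: {x_1 + 1, x_2 - 1}.
Label its elements g_1 = x_1 + 1, g_2 = x_2 - 1.

Reduce p = x_1^2 + x_1 - 10x_2^2 + 9x_2 - 2 modulo G:
  leading term x_1^2: subtract (x_1)·g_1 from x_1^2 + x_1 - 10x_2^2 + 9x_2 - 2 → -10x_2^2 + 9x_2 - 2
  leading term x_2^2: subtract (-10x_2)·g_2 from -10x_2^2 + 9x_2 - 2 → -x_2 - 2
  leading term x_2: subtract (-1)·g_2 from -x_2 - 2 → -3
  leading term 1: no divisor's leading term divides it; move -3 to the remainder.
  normal form = -3.
The normal form is nonzero, so p ∉ I. Since p minus its normal form lies in I, I + (p) = I + (r) where r = -3; decide whether this ideal is the whole ring.
Here r = -3 is a nonzero constant, hence a unit: 1 ∈ I + (p), the Gröbner basis of I + (p) is {1}, and the enlarged system has no common solution — adjoining p is inconsistent.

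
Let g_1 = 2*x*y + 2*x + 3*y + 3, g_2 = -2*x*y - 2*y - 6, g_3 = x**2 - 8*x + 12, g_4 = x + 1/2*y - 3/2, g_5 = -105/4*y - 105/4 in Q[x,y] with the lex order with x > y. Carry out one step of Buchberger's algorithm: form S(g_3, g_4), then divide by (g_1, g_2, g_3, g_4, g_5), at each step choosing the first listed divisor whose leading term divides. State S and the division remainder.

S(g_3, g_4) = -1/2*x*y - 13/2*x + 12; remainder on division = 0.

lcm(LM(g_3), LM(g_4)) = x**2.
S = (lcm/LT(g_3))·g_3 − (lcm/LT(g_4))·g_4 = -1/2*x*y - 13/2*x + 12.
Reduce S modulo (g_1, g_2, g_3, g_4, g_5) in that order:
  leading term x*y: subtract (-1/4)·g_1 from -1/2*x*y - 13/2*x + 12 → -6*x + 3/4*y + 51/4
  leading term x: subtract (-6)·g_4 from -6*x + 3/4*y + 51/4 → 15/4*y + 15/4
  leading term y: subtract (-1/7)·g_5 from 15/4*y + 15/4 → 0
The remainder is 0, so this S-polynomial contributes no new basis element.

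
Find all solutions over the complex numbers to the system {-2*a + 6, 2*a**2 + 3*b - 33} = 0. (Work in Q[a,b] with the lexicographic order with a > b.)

{(3, 5)}

Compute a lex Gröbner basis by Buchberger's algorithm.
f_1 = -2*a + 6, LT = a.
f_2 = 2*a**2 + 3*b - 33, LT = a**2.

S(f_1,f_2): lcm = a**2. S = -3*a - 3/2*b + 33/2.
  reduce S modulo (f_1, f_2):
  remainder -3/2*b + 15/2 ≠ 0; add h_3 = -3/2*b + 15/2 to the basis.

The other S-polynomials (S(f_1,h_3), S(f_2,h_3)) all reduce to 0 modulo the current basis, so we have a Gröbner basis.
Inter-reduce: drop elements whose leading term is divisible by another's, tail-reduce, and make monic.
Reduced Gröbner basis: {a - 3, b - 5}.

From the last basis element, b - 5 = 0, so b takes values in {5}. Each choice, substituted upward through the basis, yields the corresponding point(s) of the solution set.
  b = 5: the earlier basis element becomes a - 3 = 0, giving a = 3 — point (3, 5).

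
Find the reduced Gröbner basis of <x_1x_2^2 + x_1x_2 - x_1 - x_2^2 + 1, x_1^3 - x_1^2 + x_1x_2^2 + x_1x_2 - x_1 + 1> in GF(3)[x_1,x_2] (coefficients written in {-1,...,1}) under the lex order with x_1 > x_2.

f_1 = x_1x_2^2 + x_1x_2 - x_1 - x_2^2 + 1, LT = x_1x_2^2.
f_2 = x_1^3 - x_1^2 + x_1x_2^2 + x_1x_2 - x_1 + 1, LT = x_1^3.

S(f_1,f_2): lcm = x_1^3x_2^2. S = x_1^3x_2 - x_1^3 + x_1^2 - x_1x_2^4 - x_1x_2^3 + x_1x_2^2 - x_2^2.
  leading term x_1^3x_2: subtract (x_2)·f_2 from x_1^3x_2 - x_1^3 + x_1^2 - x_1x_2^4 - x_1x_2^3 + x_1x_2^2 - x_2^2 → -x_1^3 + x_1^2x_2 + x_1^2 - x_1x_2^4 + x_1x_2^3 + x_1x_2 - x_2^2 - x_2
  leading term x_1^3: subtract (-1)·f_2 from -x_1^3 + x_1^2x_2 + x_1^2 - x_1x_2^4 + x_1x_2^3 + x_1x_2 - x_2^2 - x_2 → x_1^2x_2 - x_1x_2^4 + x_1x_2^3 + x_1x_2^2 - x_1x_2 - x_1 - x_2^2 - x_2 + 1
  leading term x_1^2x_2: no divisor's leading term divides it; move x_1^2x_2 to the remainder.
  leading term x_1x_2^4: subtract (-x_2^2)·f_1 from -x_1x_2^4 + x_1x_2^3 + x_1x_2^2 - x_1x_2 - x_1 - x_2^2 - x_2 + 1 → -x_1x_2^3 - x_1x_2 - x_1 - x_2^4 - x_2 + 1
  leading term x_1x_2^3: subtract (-x_2)·f_1 from -x_1x_2^3 - x_1x_2 - x_1 - x_2^4 - x_2 + 1 → x_1x_2^2 + x_1x_2 - x_1 - x_2^4 - x_2^3 + 1
  leading term x_1x_2^2: subtract (1)·f_1 from x_1x_2^2 + x_1x_2 - x_1 - x_2^4 - x_2^3 + 1 → -x_2^4 - x_2^3 + x_2^2
  leading term x_2^4: no divisor's leading term divides it; move -x_2^4 to the remainder.
  leading term x_2^3: no divisor's leading term divides it; move -x_2^3 to the remainder.
  leading term x_2^2: no divisor's leading term divides it; move x_2^2 to the remainder.
  remainder x_1^2x_2 - x_2^4 - x_2^3 + x_2^2 ≠ 0; add g_3 = x_1^2x_2 - x_2^4 - x_2^3 + x_2^2 to the basis.

S(f_1,g_3): lcm = x_1^2x_2^2. S = x_1^2x_2 - x_1^2 - x_1x_2^2 + x_1 + x_2^5 + x_2^4 - x_2^3.
  leading term x_1^2x_2: subtract (1)·g_3 from x_1^2x_2 - x_1^2 - x_1x_2^2 + x_1 + x_2^5 + x_2^4 - x_2^3 → -x_1^2 - x_1x_2^2 + x_1 + x_2^5 - x_2^4 - x_2^2
  leading term x_1^2: no divisor's leading term divides it; move -x_1^2 to the remainder.
  leading term x_1x_2^2: subtract (-1)·f_1 from -x_1x_2^2 + x_1 + x_2^5 - x_2^4 - x_2^2 → x_1x_2 + x_2^5 - x_2^4 + x_2^2 + 1
  leading term x_1x_2: no divisor's leading term divides it; move x_1x_2 to the remainder.
  leading term x_2^5: no divisor's leading term divides it; move x_2^5 to the remainder.
  leading term x_2^4: no divisor's leading term divides it; move -x_2^4 to the remainder.
  leading term x_2^2: no divisor's leading term divides it; move x_2^2 to the remainder.
  leading term 1: no divisor's leading term divides it; move 1 to the remainder.
  remainder -x_1^2 + x_1x_2 + x_2^5 - x_2^4 + x_2^2 + 1 ≠ 0; add g_4 = -x_1^2 + x_1x_2 + x_2^5 - x_2^4 + x_2^2 + 1 to the basis.

S(f_1,g_4): lcm = x_1^2x_2^2. S = x_1^2x_2 - x_1^2 + x_1x_2^3 - x_1x_2^2 + x_1 + x_2^7 - x_2^6 + x_2^4 + x_2^2.
  leading term x_1^2x_2: subtract (1)·g_3 from x_1^2x_2 - x_1^2 + x_1x_2^3 - x_1x_2^2 + x_1 + x_2^7 - x_2^6 + x_2^4 + x_2^2 → -x_1^2 + x_1x_2^3 - x_1x_2^2 + x_1 + x_2^7 - x_2^6 - x_2^4 + x_2^3
  leading term x_1^2: subtract (1)·g_4 from -x_1^2 + x_1x_2^3 - x_1x_2^2 + x_1 + x_2^7 - x_2^6 - x_2^4 + x_2^3 → x_1x_2^3 - x_1x_2^2 - x_1x_2 + x_1 + x_2^7 - x_2^6 - x_2^5 + x_2^3 - x_2^2 - 1
  leading term x_1x_2^3: subtract (x_2)·f_1 from x_1x_2^3 - x_1x_2^2 - x_1x_2 + x_1 + x_2^7 - x_2^6 - x_2^5 + x_2^3 - x_2^2 - 1 → x_1x_2^2 + x_1 + x_2^7 - x_2^6 - x_2^5 - x_2^3 - x_2^2 - x_2 - 1
  leading term x_1x_2^2: subtract (1)·f_1 from x_1x_2^2 + x_1 + x_2^7 - x_2^6 - x_2^5 - x_2^3 - x_2^2 - x_2 - 1 → -x_1x_2 - x_1 + x_2^7 - x_2^6 - x_2^5 - x_2^3 - x_2 + 1
  leading term x_1x_2: no divisor's leading term divides it; move -x_1x_2 to the remainder.
  leading term x_1: no divisor's leading term divides it; move -x_1 to the remainder.
  leading term x_2^7: no divisor's leading term divides it; move x_2^7 to the remainder.
  leading term x_2^6: no divisor's leading term divides it; move -x_2^6 to the remainder.
  leading term x_2^5: no divisor's leading term divides it; move -x_2^5 to the remainder.
  leading term x_2^3: no divisor's leading term divides it; move -x_2^3 to the remainder.
  leading term x_2: no divisor's leading term divides it; move -x_2 to the remainder.
  leading term 1: no divisor's leading term divides it; move 1 to the remainder.
  remainder -x_1x_2 - x_1 + x_2^7 - x_2^6 - x_2^5 - x_2^3 - x_2 + 1 ≠ 0; add g_5 = -x_1x_2 - x_1 + x_2^7 - x_2^6 - x_2^5 - x_2^3 - x_2 + 1 to the basis.

S(g_3,g_4): lcm = x_1^2x_2. S = x_1x_2^2 + x_2^6 - x_2^5 - x_2^4 + x_2^2 + x_2.
  leading term x_1x_2^2: subtract (1)·f_1 from x_1x_2^2 + x_2^6 - x_2^5 - x_2^4 + x_2^2 + x_2 → -x_1x_2 + x_1 + x_2^6 - x_2^5 - x_2^4 - x_2^2 + x_2 - 1
  leading term x_1x_2: subtract (1)·g_5 from -x_1x_2 + x_1 + x_2^6 - x_2^5 - x_2^4 - x_2^2 + x_2 - 1 → -x_1 - x_2^7 - x_2^6 - x_2^4 + x_2^3 - x_2^2 - x_2 + 1
  leading term x_1: no divisor's leading term divides it; move -x_1 to the remainder.
  leading term x_2^7: no divisor's leading term divides it; move -x_2^7 to the remainder.
  leading term x_2^6: no divisor's leading term divides it; move -x_2^6 to the remainder.
  leading term x_2^4: no divisor's leading term divides it; move -x_2^4 to the remainder.
  leading term x_2^3: no divisor's leading term divides it; move x_2^3 to the remainder.
  leading term x_2^2: no divisor's leading term divides it; move -x_2^2 to the remainder.
  leading term x_2: no divisor's leading term divides it; move -x_2 to the remainder.
  leading term 1: no divisor's leading term divides it; move 1 to the remainder.
  remainder -x_1 - x_2^7 - x_2^6 - x_2^4 + x_2^3 - x_2^2 - x_2 + 1 ≠ 0; add g_6 = -x_1 - x_2^7 - x_2^6 - x_2^4 + x_2^3 - x_2^2 - x_2 + 1 to the basis.

S(f_1,g_5): lcm = x_1x_2^2. S = -x_1 + x_2^8 - x_2^7 - x_2^6 - x_2^4 + x_2^2 + x_2 + 1.
  leading term x_1: subtract (1)·g_6 from -x_1 + x_2^8 - x_2^7 - x_2^6 - x_2^4 + x_2^2 + x_2 + 1 → x_2^8 - x_2^3 - x_2^2 - x_2
  leading term x_2^8: no divisor's leading term divides it; move x_2^8 to the remainder.
  leading term x_2^3: no divisor's leading term divides it; move -x_2^3 to the remainder.
  leading term x_2^2: no divisor's leading term divides it; move -x_2^2 to the remainder.
  leading term x_2: no divisor's leading term divides it; move -x_2 to the remainder.
  remainder x_2^8 - x_2^3 - x_2^2 - x_2 ≠ 0; add g_7 = x_2^8 - x_2^3 - x_2^2 - x_2 to the basis.

The other S-polynomials (S(f_2,g_3), S(f_2,g_4), S(f_2,g_5), S(g_3,g_5), S(g_4,g_5), S(f_1,g_6), S(f_2,g_6), S(g_3,g_6), S(g_4,g_6), S(g_5,g_6), S(f_1,g_7), S(f_2,g_7), S(g_3,g_7), S(g_4,g_7), S(g_5,g_7), S(g_6,g_7)) all reduce to 0 modulo the current basis, so we have a Gröbner basis.
Inter-reduce: drop elements whose leading term is divisible by another's, tail-reduce, and make monic.

G = {x_1 + x_2^7 + x_2^6 + x_2^4 - x_2^3 + x_2^2 + x_2 - 1, x_2^8 - x_2^3 - x_2^2 - x_2}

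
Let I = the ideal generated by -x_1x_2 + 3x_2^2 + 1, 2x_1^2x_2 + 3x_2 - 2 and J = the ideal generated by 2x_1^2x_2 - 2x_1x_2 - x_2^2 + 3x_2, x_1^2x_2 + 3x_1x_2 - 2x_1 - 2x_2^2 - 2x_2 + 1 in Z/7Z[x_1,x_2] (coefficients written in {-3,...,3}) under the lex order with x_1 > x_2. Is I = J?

No, the ideals differ.

Since reduced Gröbner bases are canonical representatives of ideals under a given ordering, it suffices to compute and compare them.
Buchberger on the first generating set:
f_1 = -x_1x_2 + 3x_2^2 + 1, LT = x_1x_2.
f_2 = 2x_1^2x_2 + 3x_2 - 2, LT = x_1^2x_2.

S(f_1,f_2): lcm = x_1^2x_2. S = -3x_1x_2^2 - x_1 + 2x_2 + 1.
  reduce S modulo (f_1, f_2):
  remainder -x_1 - 2x_2^3 - x_2 + 1 ≠ 0; add g_3 = -x_1 - 2x_2^3 - x_2 + 1 to the basis.

S(f_1,g_3): lcm = x_1x_2. S = -2x_2^4 + 3x_2^2 + x_2 - 1.
  reduce S modulo (f_1, f_2, g_3):
  remainder -2x_2^4 + 3x_2^2 + x_2 - 1 ≠ 0; add g_4 = -2x_2^4 + 3x_2^2 + x_2 - 1 to the basis.

The other S-polynomials (S(f_2,g_3), S(f_1,g_4), S(f_2,g_4), S(g_3,g_4)) all reduce to 0 modulo the current basis, so we have a Gröbner basis.
Inter-reduce: drop elements whose leading term is divisible by another's, tail-reduce, and make monic.
Reduced Gröbner basis: {x_1 + 2x_2^3 + x_2 - 1, x_2^4 + 2x_2^2 + 3x_2 - 3}.

Buchberger on the second generating set:
h_1 = 2x_1^2x_2 - 2x_1x_2 - x_2^2 + 3x_2, LT = x_1^2x_2.
h_2 = x_1^2x_2 + 3x_1x_2 - 2x_1 - 2x_2^2 - 2x_2 + 1, LT = x_1^2x_2.

S(h_1,h_2): lcm = x_1^2x_2. S = 3x_1x_2 + 2x_1 - 2x_2^2 - 1.
  reduce S modulo (h_1, h_2):
  remainder 3x_1x_2 + 2x_1 - 2x_2^2 - 1 ≠ 0; add k_3 = 3x_1x_2 + 2x_1 - 2x_2^2 - 1 to the basis.

S(h_1,k_3): lcm = x_1^2x_2. S = -3x_1^2 + 3x_1x_2^2 - x_1x_2 - 2x_1 + 3x_2^2 - 2x_2.
  reduce S modulo (h_1, h_2, k_3):
  remainder -3x_1^2 + 2x_2^3 + x_2^2 - x_2 - 1 ≠ 0; add k_4 = -3x_1^2 + 2x_2^3 + x_2^2 - x_2 - 1 to the basis.

S(h_1,k_4): lcm = x_1^2x_2. S = -x_1x_2 + 3x_2^4 - 2x_2^3 - 2x_2^2.
  reduce S modulo (h_1, h_2, k_3, k_4):
  remainder 3x_1 + 3x_2^4 - 2x_2^3 + 2x_2^2 + 2 ≠ 0; add k_5 = 3x_1 + 3x_2^4 - 2x_2^3 + 2x_2^2 + 2 to the basis.

S(h_1,k_5): lcm = x_1^2x_2. S = -x_1x_2^5 + 3x_1x_2^4 - 3x_1x_2^3 + 3x_1x_2 + 3x_2^2 - 2x_2.
  reduce S modulo (h_1, h_2, k_3, k_4, k_5):
  remainder -3x_2^6 - 3x_2^5 - 3x_2^4 + 3x_2^3 - 3x_2^2 - 2x_2 ≠ 0; add k_6 = -3x_2^6 - 3x_2^5 - 3x_2^4 + 3x_2^3 - 3x_2^2 - 2x_2 to the basis.

S(k_3,k_5): lcm = x_1x_2. S = 3x_1 - x_2^5 + 3x_2^4 - 3x_2^3 - 3x_2^2 - 3x_2 + 2.
  reduce S modulo (h_1, h_2, k_3, k_4, k_5, k_6):
  remainder -x_2^5 - x_2^3 + 2x_2^2 - 3x_2 ≠ 0; add k_7 = -x_2^5 - x_2^3 + 2x_2^2 - 3x_2 to the basis.

The other S-polynomials (S(h_2,k_3), S(h_2,k_4), S(k_3,k_4), S(h_2,k_5), S(k_4,k_5), S(h_1,k_6), S(h_2,k_6), S(k_3,k_6), S(k_4,k_6), S(k_5,k_6), S(h_1,k_7), S(h_2,k_7), S(k_3,k_7), S(k_4,k_7), S(k_5,k_7), S(k_6,k_7)) all reduce to 0 modulo the current basis, so we have a Gröbner basis.
Inter-reduce: drop elements whose leading term is divisible by another's, tail-reduce, and make monic.
Reduced Gröbner basis: {x_1 + x_2^4 - 3x_2^3 + 3x_2^2 + 3, x_2^5 + x_2^3 - 2x_2^2 + 3x_2}.

The bases are distinct; the ideals are different.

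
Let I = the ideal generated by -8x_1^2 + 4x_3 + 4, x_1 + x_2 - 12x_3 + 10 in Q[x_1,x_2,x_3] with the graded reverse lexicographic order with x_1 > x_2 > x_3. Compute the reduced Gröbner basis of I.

G = {x_2^2 - 24x_2x_3 + 144x_3^2 + 20x_2 - 481/2x_3 + 199/2, x_1 + x_2 - 12x_3 + 10}

Buchberger's algorithm terminates because the ascending chain of leading-term ideals stabilizes.

f_1 = -8x_1^2 + 4x_3 + 4, LT = x_1^2.
f_2 = x_1 + x_2 - 12x_3 + 10, LT = x_1.

S(f_1,f_2): lcm = x_1^2. S = -x_1x_2 + 12x_1x_3 - 10x_1 - 1/2x_3 - 1/2.
  leading term x_1x_2: subtract (-x_2)·f_2 from -x_1x_2 + 12x_1x_3 - 10x_1 - 1/2x_3 - 1/2 → x_2^2 + 12x_1x_3 - 12x_2x_3 - 10x_1 + 10x_2 - 1/2x_3 - 1/2
  leading term x_2^2: no divisor's leading term divides it; move x_2^2 to the remainder.
  leading term x_1x_3: subtract (12x_3)·f_2 from 12x_1x_3 - 12x_2x_3 - 10x_1 + 10x_2 - 1/2x_3 - 1/2 → -24x_2x_3 + 144x_3^2 - 10x_1 + 10x_2 - 241/2x_3 - 1/2
  leading term x_2x_3: no divisor's leading term divides it; move -24x_2x_3 to the remainder.
  leading term x_3^2: no divisor's leading term divides it; move 144x_3^2 to the remainder.
  leading term x_1: subtract (-10)·f_2 from -10x_1 + 10x_2 - 241/2x_3 - 1/2 → 20x_2 - 481/2x_3 + 199/2
  leading term x_2: no divisor's leading term divides it; move 20x_2 to the remainder.
  leading term x_3: no divisor's leading term divides it; move -481/2x_3 to the remainder.
  leading term 1: no divisor's leading term divides it; move 199/2 to the remainder.
  remainder x_2^2 - 24x_2x_3 + 144x_3^2 + 20x_2 - 481/2x_3 + 199/2 ≠ 0; add g_3 = x_2^2 - 24x_2x_3 + 144x_3^2 + 20x_2 - 481/2x_3 + 199/2 to the basis.

The other S-polynomials (S(f_1,g_3), S(f_2,g_3)) all reduce to 0 modulo the current basis, so we have a Gröbner basis.
Inter-reduce: drop elements whose leading term is divisible by another's, tail-reduce, and make monic.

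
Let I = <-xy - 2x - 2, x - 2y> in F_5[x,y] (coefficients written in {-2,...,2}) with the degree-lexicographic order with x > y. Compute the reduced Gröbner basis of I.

G = {y^2 + 2y + 1, x - 2y}

f_1 = -xy - 2x - 2, LT = xy.
f_2 = x - 2y, LT = x.

S(f_1,f_2): lcm = xy. S = 2y^2 + 2x + 2.
  leading term y^2: no divisor's leading term divides it; move 2y^2 to the remainder.
  leading term x: subtract (2)·f_2 from 2x + 2 → -y + 2
  leading term y: no divisor's leading term divides it; move -y to the remainder.
  leading term 1: no divisor's leading term divides it; move 2 to the remainder.
  remainder 2y^2 - y + 2 ≠ 0; add g_3 = 2y^2 - y + 2 to the basis.

The other S-polynomials (S(f_1,g_3), S(f_2,g_3)) all reduce to 0 modulo the current basis, so we have a Gröbner basis.
Inter-reduce: drop elements whose leading term is divisible by another's, tail-reduce, and make monic.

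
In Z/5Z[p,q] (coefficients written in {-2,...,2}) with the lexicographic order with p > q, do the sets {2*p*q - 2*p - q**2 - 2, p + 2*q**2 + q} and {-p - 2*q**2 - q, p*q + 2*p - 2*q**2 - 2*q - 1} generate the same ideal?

Two ideals are equal iff their reduced Gröbner bases coincide (the reduced basis is unique for a fixed ordering).
Buchberger on the first generating set:
f_1 = 2*p*q - 2*p - q**2 - 2, LT = p*q.
f_2 = p + 2*q**2 + q, LT = p.

S(f_1,f_2): lcm = p*q. S = -p - 2*q**3 + q**2 - 1.
  leading term p: subtract (-1)·f_2 from -p - 2*q**3 + q**2 - 1 → -2*q**3 - 2*q**2 + q - 1
  leading term q**3: no divisor's leading term divides it; move -2*q**3 to the remainder.
  leading term q**2: no divisor's leading term divides it; move -2*q**2 to the remainder.
  leading term q: no divisor's leading term divides it; move q to the remainder.
  leading term 1: no divisor's leading term divides it; move -1 to the remainder.
  remainder -2*q**3 - 2*q**2 + q - 1 ≠ 0; add g_3 = -2*q**3 - 2*q**2 + q - 1 to the basis.

S(f_1,g_3): lcm = p*q**3. S = -2*p*q**2 - 2*p*q + 2*p + 2*q**4 - q**2.
  leading term p*q**2: subtract (-q)·f_1 from -2*p*q**2 - 2*p*q + 2*p + 2*q**4 - q**2 → p*q + 2*p + 2*q**4 - q**3 - q**2 - 2*q
  leading term p*q: subtract (-2)·f_1 from p*q + 2*p + 2*q**4 - q**3 - q**2 - 2*q → -2*p + 2*q**4 - q**3 + 2*q**2 - 2*q + 1
  leading term p: subtract (-2)·f_2 from -2*p + 2*q**4 - q**3 + 2*q**2 - 2*q + 1 → 2*q**4 - q**3 + q**2 + 1
  leading term q**4: subtract (-q)·g_3 from 2*q**4 - q**3 + q**2 + 1 → 2*q**3 + 2*q**2 - q + 1
  leading term q**3: subtract (-1)·g_3 from 2*q**3 + 2*q**2 - q + 1 → 0
  remainder 0.

S(f_2,g_3): leading monomials are coprime, so the S-polynomial reduces to 0 (Buchberger's first criterion).
Every S-polynomial of the final basis reduces to 0, so we have a Gröbner basis.
Inter-reduce: drop elements whose leading term is divisible by another's, tail-reduce, and make monic.
Reduced Gröbner basis: {p + 2*q**2 + q, q**3 + q**2 + 2*q - 2}.

Buchberger on the second generating set:
h_1 = -p - 2*q**2 - q, LT = p.
h_2 = p*q + 2*p - 2*q**2 - 2*q - 1, LT = p*q.

S(h_1,h_2): lcm = p*q. S = -2*p + 2*q**3 - 2*q**2 + 2*q + 1.
  leading term p: subtract (2)·h_1 from -2*p + 2*q**3 - 2*q**2 + 2*q + 1 → 2*q**3 + 2*q**2 - q + 1
  leading term q**3: no divisor's leading term divides it; move 2*q**3 to the remainder.
  leading term q**2: no divisor's leading term divides it; move 2*q**2 to the remainder.
  leading term q: no divisor's leading term divides it; move -q to the remainder.
  leading term 1: no divisor's leading term divides it; move 1 to the remainder.
  remainder 2*q**3 + 2*q**2 - q + 1 ≠ 0; add k_3 = 2*q**3 + 2*q**2 - q + 1 to the basis.

S(h_1,k_3): leading monomials are coprime, so the S-polynomial reduces to 0 (Buchberger's first criterion).
S(h_2,k_3): lcm = p*q**3. S = p*q**2 - 2*p*q + 2*p - 2*q**4 - 2*q**3 - q**2.
  leading term p*q**2: subtract (-q**2)·h_1 from p*q**2 - 2*p*q + 2*p - 2*q**4 - 2*q**3 - q**2 → -2*p*q + 2*p + q**4 + 2*q**3 - q**2
  leading term p*q: subtract (2*q)·h_1 from -2*p*q + 2*p + q**4 + 2*q**3 - q**2 → 2*p + q**4 + q**3 + q**2
  leading term p: subtract (-2)·h_1 from 2*p + q**4 + q**3 + q**2 → q**4 + q**3 + 2*q**2 - 2*q
  leading term q**4: subtract (-2*q)·k_3 from q**4 + q**3 + 2*q**2 - 2*q → 0
  remainder 0.

Every S-polynomial of the final basis reduces to 0, so we have a Gröbner basis.
Inter-reduce: drop elements whose leading term is divisible by another's, tail-reduce, and make monic.
Reduced Gröbner basis: {p + 2*q**2 + q, q**3 + q**2 + 2*q - 2}.

The two bases agree; hence the ideals are identical.

Yes, the ideals are equal.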